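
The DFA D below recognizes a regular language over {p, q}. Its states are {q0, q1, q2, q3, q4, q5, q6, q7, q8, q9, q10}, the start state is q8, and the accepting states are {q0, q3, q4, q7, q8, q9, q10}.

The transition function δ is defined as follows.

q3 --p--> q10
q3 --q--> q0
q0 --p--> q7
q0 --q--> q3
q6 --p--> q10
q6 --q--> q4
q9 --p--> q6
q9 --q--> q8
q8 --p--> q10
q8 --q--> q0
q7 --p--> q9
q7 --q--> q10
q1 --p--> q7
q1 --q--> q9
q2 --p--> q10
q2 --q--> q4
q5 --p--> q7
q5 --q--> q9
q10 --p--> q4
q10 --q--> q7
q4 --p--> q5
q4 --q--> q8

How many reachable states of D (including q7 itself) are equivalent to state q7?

States {q1,q2} cannot be reached from the start state, so discard them.
Start with accepting vs non-accepting: {q0,q3,q4,q7,q8,q9,q10} | {q5,q6}.
Split {q0,q3,q4,q7,q8,q9,q10} by δ(·,p) → {q0,q3,q7,q8,q10} and {q4,q9}.
On input p, block {q0,q3,q7,q8,q10} splits into {q0,q3,q8} and {q7,q10}.
Stable partition: {q0,q3,q8} | {q5,q6} | {q4,q9} | {q7,q10} — 4 equivalence classes.
The equivalence class containing q7 is {q7,q10}, of size 2.

2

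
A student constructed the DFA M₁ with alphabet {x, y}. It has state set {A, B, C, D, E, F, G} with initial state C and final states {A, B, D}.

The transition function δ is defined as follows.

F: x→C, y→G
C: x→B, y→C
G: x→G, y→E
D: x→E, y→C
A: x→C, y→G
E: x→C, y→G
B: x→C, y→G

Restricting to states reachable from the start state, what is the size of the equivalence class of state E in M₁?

1

First remove the unreachable states {A,D,F}; 4 states remain.
P0 = {B} | {C,E,G}.
Split {C,E,G} by δ(·,x) → {E,G} and {C}.
Refine {E,G} on symbol x: members go to different blocks, giving {E} and {G}.
Stable partition: {B} | {E} | {C} | {G} — 4 equivalence classes.
State E belongs to the block {E}, which has 1 states.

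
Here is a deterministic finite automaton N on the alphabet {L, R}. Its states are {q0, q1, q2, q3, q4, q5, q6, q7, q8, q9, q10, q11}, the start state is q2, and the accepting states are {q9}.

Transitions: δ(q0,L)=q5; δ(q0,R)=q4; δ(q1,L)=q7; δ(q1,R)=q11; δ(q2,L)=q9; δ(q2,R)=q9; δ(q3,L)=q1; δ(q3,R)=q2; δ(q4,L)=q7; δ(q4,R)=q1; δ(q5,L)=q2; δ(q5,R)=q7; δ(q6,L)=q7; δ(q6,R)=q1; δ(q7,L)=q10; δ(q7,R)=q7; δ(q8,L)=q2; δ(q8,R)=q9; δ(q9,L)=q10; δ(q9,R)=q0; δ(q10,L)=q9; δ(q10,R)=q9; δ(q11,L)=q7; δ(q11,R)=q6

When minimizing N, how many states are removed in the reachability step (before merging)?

2

Starting at q2 and following transitions, the reachable set is {q0, q1, q2, q4, q5, q6, q7, q9, q10, q11}. That leaves q3, q8 unreachable — 2 in total.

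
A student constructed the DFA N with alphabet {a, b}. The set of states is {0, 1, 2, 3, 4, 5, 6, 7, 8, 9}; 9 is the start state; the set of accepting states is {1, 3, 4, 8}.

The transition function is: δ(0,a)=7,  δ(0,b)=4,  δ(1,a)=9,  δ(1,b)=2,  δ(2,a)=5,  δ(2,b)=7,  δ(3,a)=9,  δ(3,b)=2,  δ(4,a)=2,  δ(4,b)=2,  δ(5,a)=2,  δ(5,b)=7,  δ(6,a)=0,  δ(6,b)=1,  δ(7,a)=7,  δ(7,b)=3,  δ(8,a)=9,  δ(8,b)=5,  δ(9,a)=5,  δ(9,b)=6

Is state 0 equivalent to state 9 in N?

Reachable states from the start: {0,1,2,3,4,5,6,7,9}. Unreachable: {8} — drop them.
Start with accepting vs non-accepting: {1,3,4} | {0,2,5,6,7,9}.
On input b, block {0,2,5,6,7,9} splits into {0,6,7} and {2,5,9}.
Stable partition: {1,3,4} | {0,6,7} | {2,5,9} — 3 equivalence classes.
0 and 9 end up in different blocks, so they are distinguishable. For instance, the string 'b' is accepted from only 0.

No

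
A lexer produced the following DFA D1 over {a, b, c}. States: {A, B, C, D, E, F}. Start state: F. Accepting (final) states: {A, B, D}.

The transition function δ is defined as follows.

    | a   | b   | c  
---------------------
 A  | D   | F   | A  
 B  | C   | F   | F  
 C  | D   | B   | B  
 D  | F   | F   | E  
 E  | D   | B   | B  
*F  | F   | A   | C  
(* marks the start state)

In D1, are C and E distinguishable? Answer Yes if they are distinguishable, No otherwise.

Start with accepting vs non-accepting: {A,B,D} | {C,E,F}.
On input a, block {A,B,D} splits into {B,D} and {A}.
Refine {C,E,F} on symbol a: members go to different blocks, giving {C,E} and {F}.
On input a, block {B,D} splits into {B} and {D}.
No further refinement is possible. Final partition (5 blocks): {B} | {C,E} | {A} | {F} | {D}.
C and E lie in the same block of the stable partition, so they are equivalent — no string distinguishes them.

No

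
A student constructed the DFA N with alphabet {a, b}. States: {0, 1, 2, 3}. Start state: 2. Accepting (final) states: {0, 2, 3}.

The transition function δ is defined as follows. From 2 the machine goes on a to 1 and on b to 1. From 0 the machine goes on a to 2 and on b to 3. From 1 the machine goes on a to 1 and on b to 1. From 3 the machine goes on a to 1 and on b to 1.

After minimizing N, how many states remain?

Reachable states from the start: {1,2}. Unreachable: {0,3} — drop them.
Initial partition by acceptance: {2} | {1}.
The partition is now stable with 2 blocks: {2} | {1}.

2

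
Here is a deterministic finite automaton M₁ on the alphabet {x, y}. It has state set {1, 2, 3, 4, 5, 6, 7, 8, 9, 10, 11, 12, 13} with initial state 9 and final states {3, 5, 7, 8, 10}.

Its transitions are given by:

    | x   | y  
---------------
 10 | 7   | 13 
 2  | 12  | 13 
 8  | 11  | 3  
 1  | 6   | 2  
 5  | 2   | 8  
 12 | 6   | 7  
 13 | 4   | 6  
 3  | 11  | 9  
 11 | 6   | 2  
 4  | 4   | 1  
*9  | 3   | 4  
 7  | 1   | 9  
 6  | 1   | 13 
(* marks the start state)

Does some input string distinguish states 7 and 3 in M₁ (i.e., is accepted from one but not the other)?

States {5,8,10} cannot be reached from the start state, so discard them.
Initial partition by acceptance: {3,7} | {1,2,4,6,9,11,12,13}.
On input x, block {1,2,4,6,9,11,12,13} splits into {1,2,4,6,11,12,13} and {9}.
On input y, block {1,2,4,6,11,12,13} splits into {1,2,4,6,11,13} and {12}.
Split {1,2,4,6,11,13} by δ(·,x) → {1,4,6,11,13} and {2}.
Refine {1,4,6,11,13} on symbol y: members go to different blocks, giving {4,6,13} and {1,11}.
Split {4,6,13} by δ(·,x) → {4,13} and {6}.
Split {4,13} by δ(·,y) → {4} and {13}.
No further refinement is possible. Final partition (8 blocks): {3,7} | {4} | {9} | {12} | {2} | {1,11} | {6} | {13}.
7 and 3 lie in the same block of the stable partition, so they are equivalent — no string distinguishes them.

No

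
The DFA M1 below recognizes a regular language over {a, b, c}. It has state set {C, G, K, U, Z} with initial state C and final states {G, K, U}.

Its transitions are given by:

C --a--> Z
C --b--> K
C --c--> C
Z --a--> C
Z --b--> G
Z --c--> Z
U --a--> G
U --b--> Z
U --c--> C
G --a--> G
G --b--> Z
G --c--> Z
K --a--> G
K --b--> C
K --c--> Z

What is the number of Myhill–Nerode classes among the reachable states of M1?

First remove the unreachable states {U}; 4 states remain.
P0 = {G,K} | {C,Z}.
Stable partition: {G,K} | {C,Z} — 2 equivalence classes.

2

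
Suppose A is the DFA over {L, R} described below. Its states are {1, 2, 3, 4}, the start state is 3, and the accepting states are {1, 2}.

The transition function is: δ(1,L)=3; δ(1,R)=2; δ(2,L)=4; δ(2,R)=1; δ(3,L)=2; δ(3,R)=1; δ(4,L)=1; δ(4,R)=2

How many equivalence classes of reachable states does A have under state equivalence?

2

All states are reachable from the start state.
Start with accepting vs non-accepting: {1,2} | {3,4}.
No further refinement is possible. Final partition (2 blocks): {1,2} | {3,4}.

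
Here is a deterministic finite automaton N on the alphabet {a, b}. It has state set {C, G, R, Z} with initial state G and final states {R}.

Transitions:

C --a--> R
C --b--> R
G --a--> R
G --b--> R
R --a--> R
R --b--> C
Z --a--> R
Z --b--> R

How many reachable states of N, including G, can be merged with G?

2

States {Z} cannot be reached from the start state, so discard them.
Initial partition by acceptance: {R} | {C,G}.
The partition is now stable with 2 blocks: {R} | {C,G}.
State G belongs to the block {C,G}, which has 2 states.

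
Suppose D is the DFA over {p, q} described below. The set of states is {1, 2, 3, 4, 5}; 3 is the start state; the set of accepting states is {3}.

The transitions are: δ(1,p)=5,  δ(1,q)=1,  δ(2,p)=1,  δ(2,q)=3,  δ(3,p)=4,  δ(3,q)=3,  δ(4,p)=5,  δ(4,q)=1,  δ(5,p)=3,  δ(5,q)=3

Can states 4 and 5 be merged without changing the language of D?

No

Reachable states from the start: {1,3,4,5}. Unreachable: {2} — drop them.
P0 = {3} | {1,4,5}.
Split {1,4,5} by δ(·,p) → {1,4} and {5}.
No further refinement is possible. Final partition (3 blocks): {3} | {1,4} | {5}.
4 and 5 end up in different blocks, so they are distinguishable. For instance, the string 'p' is accepted from only 5.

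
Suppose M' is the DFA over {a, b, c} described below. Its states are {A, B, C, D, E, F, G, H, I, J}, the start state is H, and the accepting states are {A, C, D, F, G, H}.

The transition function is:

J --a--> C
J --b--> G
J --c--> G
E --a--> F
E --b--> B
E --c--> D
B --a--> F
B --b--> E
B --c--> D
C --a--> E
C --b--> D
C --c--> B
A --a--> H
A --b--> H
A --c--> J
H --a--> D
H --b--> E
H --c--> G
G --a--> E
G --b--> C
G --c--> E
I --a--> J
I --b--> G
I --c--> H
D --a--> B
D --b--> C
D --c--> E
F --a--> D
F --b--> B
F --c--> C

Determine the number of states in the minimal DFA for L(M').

3

Reachable states from the start: {B,C,D,E,F,G,H}. Unreachable: {A,I,J} — drop them.
Start with accepting vs non-accepting: {C,D,F,G,H} | {B,E}.
On input a, block {C,D,F,G,H} splits into {C,D,G} and {F,H}.
Stable partition: {C,D,G} | {B,E} | {F,H} — 3 equivalence classes.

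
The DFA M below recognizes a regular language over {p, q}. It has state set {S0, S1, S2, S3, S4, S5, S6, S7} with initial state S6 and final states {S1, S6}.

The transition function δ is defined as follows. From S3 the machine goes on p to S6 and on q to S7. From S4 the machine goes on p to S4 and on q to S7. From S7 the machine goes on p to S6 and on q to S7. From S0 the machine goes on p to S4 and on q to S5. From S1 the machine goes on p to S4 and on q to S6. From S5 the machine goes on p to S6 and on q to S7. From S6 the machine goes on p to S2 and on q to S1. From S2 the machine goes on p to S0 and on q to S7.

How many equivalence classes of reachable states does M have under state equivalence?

3

Reachable states from the start: {S0,S1,S2,S4,S5,S6,S7}. Unreachable: {S3} — drop them.
P0 = {S1,S6} | {S0,S2,S4,S5,S7}.
On input p, block {S0,S2,S4,S5,S7} splits into {S0,S2,S4} and {S5,S7}.
The partition is now stable with 3 blocks: {S1,S6} | {S0,S2,S4} | {S5,S7}.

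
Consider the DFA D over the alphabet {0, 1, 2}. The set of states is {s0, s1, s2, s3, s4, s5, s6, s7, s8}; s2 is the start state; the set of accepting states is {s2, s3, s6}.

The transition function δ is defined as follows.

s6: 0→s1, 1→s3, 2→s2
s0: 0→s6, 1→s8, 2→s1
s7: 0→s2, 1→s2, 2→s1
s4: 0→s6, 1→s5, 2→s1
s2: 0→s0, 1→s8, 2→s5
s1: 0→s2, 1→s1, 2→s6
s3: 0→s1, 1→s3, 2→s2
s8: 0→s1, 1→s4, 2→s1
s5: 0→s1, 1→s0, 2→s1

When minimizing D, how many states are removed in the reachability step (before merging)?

1

No path from s2 leads to s7; the other 8 states are all reachable.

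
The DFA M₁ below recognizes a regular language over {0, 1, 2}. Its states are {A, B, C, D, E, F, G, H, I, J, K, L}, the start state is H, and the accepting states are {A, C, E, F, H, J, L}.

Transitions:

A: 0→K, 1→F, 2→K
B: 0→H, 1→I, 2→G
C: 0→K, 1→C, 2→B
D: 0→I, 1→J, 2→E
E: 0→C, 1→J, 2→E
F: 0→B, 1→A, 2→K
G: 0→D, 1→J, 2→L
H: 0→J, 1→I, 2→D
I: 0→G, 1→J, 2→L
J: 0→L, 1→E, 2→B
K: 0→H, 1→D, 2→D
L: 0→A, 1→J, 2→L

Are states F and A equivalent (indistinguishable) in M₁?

Yes

Every state is reachable, so we keep all 12.
Start with accepting vs non-accepting: {A,C,E,F,H,J,L} | {B,D,G,I,K}.
On input 0, block {A,C,E,F,H,J,L} splits into {E,H,J,L} and {A,C,F}.
Refine {E,H,J,L} on symbol 0: members go to different blocks, giving {E,L} and {H,J}.
On input 0, block {B,D,G,I,K} splits into {D,G,I} and {B,K}.
Refine {H,J} on symbol 0: members go to different blocks, giving {H} and {J}.
The partition is now stable with 6 blocks: {E,L} | {D,G,I} | {A,C,F} | {H} | {B,K} | {J}.
F and A lie in the same block of the stable partition, so they are equivalent — no string distinguishes them.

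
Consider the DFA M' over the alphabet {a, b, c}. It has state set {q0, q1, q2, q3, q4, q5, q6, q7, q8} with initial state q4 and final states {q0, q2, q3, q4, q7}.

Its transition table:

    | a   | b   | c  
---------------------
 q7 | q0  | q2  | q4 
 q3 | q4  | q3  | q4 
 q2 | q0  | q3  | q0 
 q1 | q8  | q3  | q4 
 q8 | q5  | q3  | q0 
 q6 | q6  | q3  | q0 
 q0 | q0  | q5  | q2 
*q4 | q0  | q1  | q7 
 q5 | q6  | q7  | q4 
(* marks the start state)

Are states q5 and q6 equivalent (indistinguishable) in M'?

Yes

Initial partition by acceptance: {q0,q2,q3,q4,q7} | {q1,q5,q6,q8}.
Split {q0,q2,q3,q4,q7} by δ(·,b) → {q2,q3,q7} and {q0,q4}.
The partition is now stable with 3 blocks: {q2,q3,q7} | {q1,q5,q6,q8} | {q0,q4}.
q5 and q6 lie in the same block of the stable partition, so they are equivalent — no string distinguishes them.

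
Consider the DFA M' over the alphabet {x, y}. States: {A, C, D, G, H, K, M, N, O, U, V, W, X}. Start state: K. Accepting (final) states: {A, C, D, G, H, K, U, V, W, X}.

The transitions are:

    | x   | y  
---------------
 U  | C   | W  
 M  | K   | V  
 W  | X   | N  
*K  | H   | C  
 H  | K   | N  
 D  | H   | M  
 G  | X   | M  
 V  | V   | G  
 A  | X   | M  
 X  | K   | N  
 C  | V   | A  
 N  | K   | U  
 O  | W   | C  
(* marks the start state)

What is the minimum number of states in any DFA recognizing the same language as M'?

Reachable states from the start: {A,C,G,H,K,M,N,U,V,W,X}. Unreachable: {D,O} — drop them.
Start with accepting vs non-accepting: {A,C,G,H,K,U,V,W,X} | {M,N}.
On input y, block {A,C,G,H,K,U,V,W,X} splits into {A,G,H,W,X} and {C,K,U,V}.
On input x, block {A,G,H,W,X} splits into {A,G,W} and {H,X}.
Split {C,K,U,V} by δ(·,x) → {C,U,V} and {K}.
Stable partition: {A,G,W} | {M,N} | {C,U,V} | {H,X} | {K} — 5 equivalence classes.

5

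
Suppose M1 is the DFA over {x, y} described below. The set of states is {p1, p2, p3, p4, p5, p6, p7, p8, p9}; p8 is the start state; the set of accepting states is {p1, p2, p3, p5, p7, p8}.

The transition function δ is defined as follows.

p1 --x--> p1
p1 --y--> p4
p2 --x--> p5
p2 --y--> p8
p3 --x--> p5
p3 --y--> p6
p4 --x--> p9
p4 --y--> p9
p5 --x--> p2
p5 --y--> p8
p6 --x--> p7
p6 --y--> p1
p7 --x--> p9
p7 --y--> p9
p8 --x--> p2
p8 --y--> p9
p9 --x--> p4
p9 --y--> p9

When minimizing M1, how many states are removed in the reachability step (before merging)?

Starting at p8 and following transitions, the reachable set is {p2, p4, p5, p8, p9}. That leaves p1, p3, p6, p7 unreachable — 4 in total.

4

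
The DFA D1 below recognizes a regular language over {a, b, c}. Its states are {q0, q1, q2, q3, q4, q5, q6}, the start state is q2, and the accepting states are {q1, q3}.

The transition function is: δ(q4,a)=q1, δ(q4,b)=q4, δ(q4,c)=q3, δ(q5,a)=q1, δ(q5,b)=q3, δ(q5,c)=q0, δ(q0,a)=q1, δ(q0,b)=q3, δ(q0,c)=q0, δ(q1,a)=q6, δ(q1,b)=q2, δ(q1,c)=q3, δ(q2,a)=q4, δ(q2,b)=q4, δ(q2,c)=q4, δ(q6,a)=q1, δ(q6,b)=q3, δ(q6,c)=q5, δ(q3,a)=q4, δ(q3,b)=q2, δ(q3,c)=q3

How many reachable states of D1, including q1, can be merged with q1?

1

Start with accepting vs non-accepting: {q1,q3} | {q0,q2,q4,q5,q6}.
Refine {q0,q2,q4,q5,q6} on symbol a: members go to different blocks, giving {q0,q4,q5,q6} and {q2}.
Refine {q0,q4,q5,q6} on symbol b: members go to different blocks, giving {q0,q5,q6} and {q4}.
On input a, block {q1,q3} splits into {q1} and {q3}.
Stable partition: {q1} | {q0,q5,q6} | {q2} | {q4} | {q3} — 5 equivalence classes.
State q1 belongs to the block {q1}, which has 1 states.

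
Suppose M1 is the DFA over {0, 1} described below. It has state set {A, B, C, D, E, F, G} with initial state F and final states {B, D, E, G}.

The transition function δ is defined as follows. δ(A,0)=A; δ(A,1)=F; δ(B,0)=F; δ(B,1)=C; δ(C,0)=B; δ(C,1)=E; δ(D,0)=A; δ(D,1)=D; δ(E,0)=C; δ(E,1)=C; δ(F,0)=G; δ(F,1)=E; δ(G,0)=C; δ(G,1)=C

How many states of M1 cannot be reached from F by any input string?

2

Starting at F and following transitions, the reachable set is {B, C, E, F, G}. That leaves A, D unreachable — 2 in total.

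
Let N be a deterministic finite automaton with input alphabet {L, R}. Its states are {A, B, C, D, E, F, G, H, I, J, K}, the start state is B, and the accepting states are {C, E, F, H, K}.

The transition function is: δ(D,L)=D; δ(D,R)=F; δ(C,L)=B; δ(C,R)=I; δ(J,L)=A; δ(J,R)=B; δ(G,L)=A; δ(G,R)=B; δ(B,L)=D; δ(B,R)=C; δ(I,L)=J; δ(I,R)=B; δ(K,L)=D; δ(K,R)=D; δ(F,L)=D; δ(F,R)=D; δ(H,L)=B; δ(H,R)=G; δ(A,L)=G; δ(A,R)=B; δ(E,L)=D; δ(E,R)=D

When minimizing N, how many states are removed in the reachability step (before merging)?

BFS from B reaches {A, B, C, D, F, G, I, J}; the 3 state(s) E, H, K are never visited.

3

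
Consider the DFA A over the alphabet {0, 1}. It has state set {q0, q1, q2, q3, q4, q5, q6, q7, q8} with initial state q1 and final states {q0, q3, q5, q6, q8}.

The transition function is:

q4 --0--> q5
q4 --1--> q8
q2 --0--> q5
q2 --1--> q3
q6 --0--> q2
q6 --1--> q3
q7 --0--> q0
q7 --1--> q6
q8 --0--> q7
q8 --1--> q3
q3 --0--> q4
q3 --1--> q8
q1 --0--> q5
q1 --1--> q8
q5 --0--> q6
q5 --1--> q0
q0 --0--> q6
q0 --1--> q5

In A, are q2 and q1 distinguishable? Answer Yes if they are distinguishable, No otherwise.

No

Initial partition by acceptance: {q0,q3,q5,q6,q8} | {q1,q2,q4,q7}.
Refine {q0,q3,q5,q6,q8} on symbol 0: members go to different blocks, giving {q3,q6,q8} and {q0,q5}.
No further refinement is possible. Final partition (3 blocks): {q3,q6,q8} | {q1,q2,q4,q7} | {q0,q5}.
q2 and q1 lie in the same block of the stable partition, so they are equivalent — no string distinguishes them.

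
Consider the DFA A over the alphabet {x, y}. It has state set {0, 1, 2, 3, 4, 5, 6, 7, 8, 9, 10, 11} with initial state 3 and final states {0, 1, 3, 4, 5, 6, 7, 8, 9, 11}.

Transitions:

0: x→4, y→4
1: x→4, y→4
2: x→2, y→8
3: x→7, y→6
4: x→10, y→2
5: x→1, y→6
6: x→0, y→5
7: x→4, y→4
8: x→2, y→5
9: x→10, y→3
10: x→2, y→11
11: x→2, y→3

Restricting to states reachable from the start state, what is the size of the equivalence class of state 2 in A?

States {9} cannot be reached from the start state, so discard them.
Initial partition by acceptance: {0,1,3,4,5,6,7,8,11} | {2,10}.
Split {0,1,3,4,5,6,7,8,11} by δ(·,x) → {0,1,3,5,6,7} and {4,8,11}.
Split {0,1,3,5,6,7} by δ(·,x) → {0,1,7} and {3,5,6}.
On input y, block {4,8,11} splits into {8,11} and {4}.
Stable partition: {0,1,7} | {2,10} | {8,11} | {3,5,6} | {4} — 5 equivalence classes.
State 2 belongs to the block {2,10}, which has 2 states.

2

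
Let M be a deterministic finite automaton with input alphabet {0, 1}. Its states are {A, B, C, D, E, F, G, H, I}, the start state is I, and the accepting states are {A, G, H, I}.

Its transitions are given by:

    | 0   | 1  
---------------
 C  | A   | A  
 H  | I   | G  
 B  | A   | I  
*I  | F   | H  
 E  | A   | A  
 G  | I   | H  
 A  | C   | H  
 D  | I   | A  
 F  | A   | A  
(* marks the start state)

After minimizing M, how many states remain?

3

Reachable states from the start: {A,C,F,G,H,I}. Unreachable: {B,D,E} — drop them.
Initial partition by acceptance: {A,G,H,I} | {C,F}.
Refine {A,G,H,I} on symbol 0: members go to different blocks, giving {A,I} and {G,H}.
Stable partition: {A,I} | {C,F} | {G,H} — 3 equivalence classes.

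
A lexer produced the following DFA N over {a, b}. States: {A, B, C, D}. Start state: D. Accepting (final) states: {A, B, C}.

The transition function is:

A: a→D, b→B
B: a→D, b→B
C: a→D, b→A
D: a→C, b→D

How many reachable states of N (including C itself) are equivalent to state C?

3

Start with accepting vs non-accepting: {A,B,C} | {D}.
No further refinement is possible. Final partition (2 blocks): {A,B,C} | {D}.
The equivalence class containing C is {A,B,C}, of size 3.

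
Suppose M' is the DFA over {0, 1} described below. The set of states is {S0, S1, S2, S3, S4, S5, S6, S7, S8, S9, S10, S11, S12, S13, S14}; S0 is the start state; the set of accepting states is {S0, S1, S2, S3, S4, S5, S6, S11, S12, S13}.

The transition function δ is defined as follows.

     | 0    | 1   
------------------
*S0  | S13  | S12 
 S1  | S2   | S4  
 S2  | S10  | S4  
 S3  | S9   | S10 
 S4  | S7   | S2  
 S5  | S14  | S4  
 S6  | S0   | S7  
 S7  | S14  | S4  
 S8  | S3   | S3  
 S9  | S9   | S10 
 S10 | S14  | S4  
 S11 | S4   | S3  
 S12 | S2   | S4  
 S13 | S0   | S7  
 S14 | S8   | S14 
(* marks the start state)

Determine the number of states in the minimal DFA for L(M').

Reachable states from the start: {S0,S2,S3,S4,S7,S8,S9,S10,S12,S13,S14}. Unreachable: {S1,S5,S6,S11} — drop them.
P0 = {S0,S2,S3,S4,S12,S13} | {S7,S8,S9,S10,S14}.
Split {S0,S2,S3,S4,S12,S13} by δ(·,0) → {S0,S12,S13} and {S2,S3,S4}.
Split {S0,S12,S13} by δ(·,0) → {S0,S13} and {S12}.
Refine {S0,S13} on symbol 1: members go to different blocks, giving {S0} and {S13}.
Split {S7,S8,S9,S10,S14} by δ(·,0) → {S7,S9,S10,S14} and {S8}.
On input 0, block {S7,S9,S10,S14} splits into {S7,S9,S10} and {S14}.
Split {S7,S9,S10} by δ(·,0) → {S7,S10} and {S9}.
On input 0, block {S2,S3,S4} splits into {S2,S4} and {S3}.
No further refinement is possible. Final partition (9 blocks): {S0} | {S7,S10} | {S2,S4} | {S12} | {S13} | {S8} | {S14} | {S9} | {S3}.

9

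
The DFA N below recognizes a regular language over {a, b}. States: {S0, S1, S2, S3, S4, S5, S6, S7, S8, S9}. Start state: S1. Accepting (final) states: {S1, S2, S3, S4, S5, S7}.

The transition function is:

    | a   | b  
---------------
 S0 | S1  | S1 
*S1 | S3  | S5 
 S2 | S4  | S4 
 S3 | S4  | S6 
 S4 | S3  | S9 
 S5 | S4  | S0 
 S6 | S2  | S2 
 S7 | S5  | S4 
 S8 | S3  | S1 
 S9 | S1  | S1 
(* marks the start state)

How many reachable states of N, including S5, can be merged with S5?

3

States {S7,S8} cannot be reached from the start state, so discard them.
P0 = {S1,S2,S3,S4,S5} | {S0,S6,S9}.
Split {S1,S2,S3,S4,S5} by δ(·,b) → {S3,S4,S5} and {S1,S2}.
Stable partition: {S3,S4,S5} | {S0,S6,S9} | {S1,S2} — 3 equivalence classes.
The equivalence class containing S5 is {S3,S4,S5}, of size 3.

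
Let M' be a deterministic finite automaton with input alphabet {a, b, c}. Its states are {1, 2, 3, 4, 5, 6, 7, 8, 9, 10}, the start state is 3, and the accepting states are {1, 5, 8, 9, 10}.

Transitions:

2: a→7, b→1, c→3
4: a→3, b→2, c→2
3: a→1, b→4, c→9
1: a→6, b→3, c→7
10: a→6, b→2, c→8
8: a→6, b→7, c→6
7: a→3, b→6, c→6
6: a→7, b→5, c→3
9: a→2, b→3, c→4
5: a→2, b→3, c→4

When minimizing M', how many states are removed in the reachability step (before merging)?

2

Starting at 3 and following transitions, the reachable set is {1, 2, 3, 4, 5, 6, 7, 9}. That leaves 8, 10 unreachable — 2 in total.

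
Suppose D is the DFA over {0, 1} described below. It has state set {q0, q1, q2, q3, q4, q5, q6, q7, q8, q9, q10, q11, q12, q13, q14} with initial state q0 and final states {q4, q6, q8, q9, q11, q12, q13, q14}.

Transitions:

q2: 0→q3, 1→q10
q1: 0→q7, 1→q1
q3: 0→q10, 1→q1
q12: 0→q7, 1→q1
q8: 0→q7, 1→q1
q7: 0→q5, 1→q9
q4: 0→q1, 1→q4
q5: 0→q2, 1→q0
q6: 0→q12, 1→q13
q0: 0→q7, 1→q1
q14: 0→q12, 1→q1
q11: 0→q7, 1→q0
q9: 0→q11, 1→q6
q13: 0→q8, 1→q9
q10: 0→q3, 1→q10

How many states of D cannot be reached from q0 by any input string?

No path from q0 leads to q4, q14; the other 13 states are all reachable.

2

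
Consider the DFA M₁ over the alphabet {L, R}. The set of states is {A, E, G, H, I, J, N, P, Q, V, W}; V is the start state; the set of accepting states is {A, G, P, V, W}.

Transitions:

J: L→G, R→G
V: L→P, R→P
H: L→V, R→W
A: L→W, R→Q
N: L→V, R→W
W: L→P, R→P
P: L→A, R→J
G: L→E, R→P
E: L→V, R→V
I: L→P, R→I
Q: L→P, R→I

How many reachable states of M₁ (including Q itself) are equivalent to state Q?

First remove the unreachable states {H,N}; 9 states remain.
Start with accepting vs non-accepting: {A,G,P,V,W} | {E,I,J,Q}.
Split {A,G,P,V,W} by δ(·,L) → {A,P,V,W} and {G}.
Refine {A,P,V,W} on symbol R: members go to different blocks, giving {V,W} and {A,P}.
Refine {E,I,J,Q} on symbol L: members go to different blocks, giving {I,Q} and {J} and {E}.
Refine {A,P} on symbol L: members go to different blocks, giving {A} and {P}.
Stable partition: {V,W} | {I,Q} | {G} | {A} | {J} | {E} | {P} — 7 equivalence classes.
The equivalence class containing Q is {I,Q}, of size 2.

2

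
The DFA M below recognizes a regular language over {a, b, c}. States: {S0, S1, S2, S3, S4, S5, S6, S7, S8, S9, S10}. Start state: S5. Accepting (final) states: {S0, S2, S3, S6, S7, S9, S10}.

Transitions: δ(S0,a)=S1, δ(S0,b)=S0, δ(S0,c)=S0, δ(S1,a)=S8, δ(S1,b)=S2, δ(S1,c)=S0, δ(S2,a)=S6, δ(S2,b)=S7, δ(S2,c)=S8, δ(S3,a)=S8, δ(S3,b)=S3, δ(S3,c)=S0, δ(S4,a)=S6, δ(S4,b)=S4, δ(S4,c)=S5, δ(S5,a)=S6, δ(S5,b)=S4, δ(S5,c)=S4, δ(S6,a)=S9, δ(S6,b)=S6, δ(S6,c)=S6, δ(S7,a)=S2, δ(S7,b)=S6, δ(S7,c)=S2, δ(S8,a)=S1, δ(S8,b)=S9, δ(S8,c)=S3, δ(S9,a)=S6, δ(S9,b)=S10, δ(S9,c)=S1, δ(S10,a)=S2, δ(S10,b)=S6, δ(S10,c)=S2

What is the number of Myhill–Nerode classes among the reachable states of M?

Every state is reachable, so we keep all 11.
Initial partition by acceptance: {S0,S2,S3,S6,S7,S9,S10} | {S1,S4,S5,S8}.
On input a, block {S0,S2,S3,S6,S7,S9,S10} splits into {S2,S6,S7,S9,S10} and {S0,S3}.
Split {S2,S6,S7,S9,S10} by δ(·,c) → {S6,S7,S10} and {S2,S9}.
Split {S6,S7,S10} by δ(·,c) → {S7,S10} and {S6}.
Refine {S1,S4,S5,S8} on symbol a: members go to different blocks, giving {S1,S8} and {S4,S5}.
The partition is now stable with 6 blocks: {S7,S10} | {S1,S8} | {S0,S3} | {S2,S9} | {S6} | {S4,S5}.

6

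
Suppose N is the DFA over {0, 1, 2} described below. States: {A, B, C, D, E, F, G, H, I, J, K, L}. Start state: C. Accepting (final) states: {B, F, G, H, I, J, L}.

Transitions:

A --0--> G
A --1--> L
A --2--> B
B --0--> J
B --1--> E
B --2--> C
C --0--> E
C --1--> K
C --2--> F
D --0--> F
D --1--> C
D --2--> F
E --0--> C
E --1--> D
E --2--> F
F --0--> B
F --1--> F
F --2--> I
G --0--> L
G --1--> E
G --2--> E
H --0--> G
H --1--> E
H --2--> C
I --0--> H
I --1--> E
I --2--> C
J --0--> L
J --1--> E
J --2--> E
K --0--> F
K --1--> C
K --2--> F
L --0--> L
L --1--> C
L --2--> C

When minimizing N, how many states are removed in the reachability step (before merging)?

No path from C leads to A; the other 11 states are all reachable.

1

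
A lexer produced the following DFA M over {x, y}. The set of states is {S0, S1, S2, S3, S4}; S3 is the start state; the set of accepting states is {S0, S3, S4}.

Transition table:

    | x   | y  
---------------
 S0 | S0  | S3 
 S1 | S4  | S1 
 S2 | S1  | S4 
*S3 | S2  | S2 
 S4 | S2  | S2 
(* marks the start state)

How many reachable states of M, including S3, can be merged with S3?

2

First remove the unreachable states {S0}; 4 states remain.
Start with accepting vs non-accepting: {S3,S4} | {S1,S2}.
On input x, block {S1,S2} splits into {S1} and {S2}.
The partition is now stable with 3 blocks: {S3,S4} | {S1} | {S2}.
The equivalence class containing S3 is {S3,S4}, of size 2.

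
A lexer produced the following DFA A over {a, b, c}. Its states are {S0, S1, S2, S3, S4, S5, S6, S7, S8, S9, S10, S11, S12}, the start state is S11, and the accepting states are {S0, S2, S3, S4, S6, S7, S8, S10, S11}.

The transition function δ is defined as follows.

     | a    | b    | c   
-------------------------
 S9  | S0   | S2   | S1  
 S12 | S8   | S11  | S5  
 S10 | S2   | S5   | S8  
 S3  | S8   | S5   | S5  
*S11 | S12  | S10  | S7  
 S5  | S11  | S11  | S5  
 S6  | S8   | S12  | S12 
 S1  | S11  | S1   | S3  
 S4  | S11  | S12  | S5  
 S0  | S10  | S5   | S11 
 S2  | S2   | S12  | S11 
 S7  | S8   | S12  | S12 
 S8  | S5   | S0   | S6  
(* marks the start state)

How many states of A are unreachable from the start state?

Starting at S11 and following transitions, the reachable set is {S0, S2, S5, S6, S7, S8, S10, S11, S12}. That leaves S1, S3, S4, S9 unreachable — 4 in total.

4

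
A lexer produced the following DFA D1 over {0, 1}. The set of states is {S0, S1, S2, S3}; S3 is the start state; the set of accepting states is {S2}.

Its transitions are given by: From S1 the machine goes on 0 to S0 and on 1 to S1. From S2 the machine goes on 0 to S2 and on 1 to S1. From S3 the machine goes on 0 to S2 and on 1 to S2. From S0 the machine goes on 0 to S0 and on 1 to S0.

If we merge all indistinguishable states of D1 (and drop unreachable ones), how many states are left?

Every state is reachable, so we keep all 4.
Initial partition by acceptance: {S2} | {S0,S1,S3}.
Refine {S0,S1,S3} on symbol 0: members go to different blocks, giving {S0,S1} and {S3}.
The partition is now stable with 3 blocks: {S2} | {S0,S1} | {S3}.

3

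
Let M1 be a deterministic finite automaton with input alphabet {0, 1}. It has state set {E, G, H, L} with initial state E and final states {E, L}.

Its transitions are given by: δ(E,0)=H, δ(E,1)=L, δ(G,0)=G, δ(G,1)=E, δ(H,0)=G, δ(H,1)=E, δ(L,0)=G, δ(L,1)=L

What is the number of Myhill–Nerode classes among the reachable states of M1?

2

Start with accepting vs non-accepting: {E,L} | {G,H}.
The partition is now stable with 2 blocks: {E,L} | {G,H}.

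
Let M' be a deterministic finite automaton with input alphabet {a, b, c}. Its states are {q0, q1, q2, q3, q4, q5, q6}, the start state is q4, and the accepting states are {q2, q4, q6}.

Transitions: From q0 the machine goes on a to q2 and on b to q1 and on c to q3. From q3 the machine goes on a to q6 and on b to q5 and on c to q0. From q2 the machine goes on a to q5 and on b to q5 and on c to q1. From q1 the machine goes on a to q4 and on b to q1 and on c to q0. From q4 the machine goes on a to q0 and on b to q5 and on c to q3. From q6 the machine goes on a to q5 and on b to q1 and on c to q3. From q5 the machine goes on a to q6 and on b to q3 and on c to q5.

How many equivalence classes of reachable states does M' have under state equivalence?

Every state is reachable, so we keep all 7.
Initial partition by acceptance: {q2,q4,q6} | {q0,q1,q3,q5}.
Stable partition: {q2,q4,q6} | {q0,q1,q3,q5} — 2 equivalence classes.

2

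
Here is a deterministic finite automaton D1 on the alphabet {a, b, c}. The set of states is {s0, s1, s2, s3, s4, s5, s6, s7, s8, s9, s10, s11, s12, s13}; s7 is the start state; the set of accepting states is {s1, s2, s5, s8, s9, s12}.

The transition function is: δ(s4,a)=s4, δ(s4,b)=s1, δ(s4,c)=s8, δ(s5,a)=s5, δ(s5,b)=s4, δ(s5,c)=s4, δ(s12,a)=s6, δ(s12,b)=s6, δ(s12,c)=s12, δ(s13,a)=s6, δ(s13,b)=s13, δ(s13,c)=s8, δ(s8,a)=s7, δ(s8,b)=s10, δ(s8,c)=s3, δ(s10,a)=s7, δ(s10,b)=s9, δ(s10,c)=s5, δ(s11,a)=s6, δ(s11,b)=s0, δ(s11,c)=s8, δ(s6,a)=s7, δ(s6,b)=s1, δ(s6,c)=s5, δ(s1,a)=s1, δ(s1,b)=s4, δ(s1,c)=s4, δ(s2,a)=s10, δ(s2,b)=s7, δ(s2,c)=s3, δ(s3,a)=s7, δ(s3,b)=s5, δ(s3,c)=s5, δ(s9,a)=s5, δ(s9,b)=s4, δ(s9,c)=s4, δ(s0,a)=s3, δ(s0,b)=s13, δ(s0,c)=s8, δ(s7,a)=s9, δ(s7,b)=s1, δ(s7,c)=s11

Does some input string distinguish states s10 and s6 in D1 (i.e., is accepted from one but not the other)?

No

States {s2,s12} cannot be reached from the start state, so discard them.
P0 = {s1,s5,s8,s9} | {s0,s3,s4,s6,s7,s10,s11,s13}.
Split {s1,s5,s8,s9} by δ(·,a) → {s1,s5,s9} and {s8}.
On input a, block {s0,s3,s4,s6,s7,s10,s11,s13} splits into {s0,s3,s4,s6,s10,s11,s13} and {s7}.
Split {s0,s3,s4,s6,s10,s11,s13} by δ(·,a) → {s0,s4,s11,s13} and {s3,s6,s10}.
Refine {s0,s4,s11,s13} on symbol a: members go to different blocks, giving {s0,s11,s13} and {s4}.
The partition is now stable with 6 blocks: {s1,s5,s9} | {s0,s11,s13} | {s8} | {s7} | {s3,s6,s10} | {s4}.
s10 and s6 lie in the same block of the stable partition, so they are equivalent — no string distinguishes them.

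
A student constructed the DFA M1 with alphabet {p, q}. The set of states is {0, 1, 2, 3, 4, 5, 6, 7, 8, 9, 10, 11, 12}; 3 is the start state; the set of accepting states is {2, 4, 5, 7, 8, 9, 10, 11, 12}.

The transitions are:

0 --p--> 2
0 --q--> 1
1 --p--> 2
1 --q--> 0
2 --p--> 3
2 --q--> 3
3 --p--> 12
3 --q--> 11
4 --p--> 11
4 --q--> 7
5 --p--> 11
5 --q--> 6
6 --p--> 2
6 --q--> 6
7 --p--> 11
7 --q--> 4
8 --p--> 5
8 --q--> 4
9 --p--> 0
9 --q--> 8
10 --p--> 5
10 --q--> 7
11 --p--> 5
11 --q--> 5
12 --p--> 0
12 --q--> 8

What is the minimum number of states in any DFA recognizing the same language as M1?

8

First remove the unreachable states {9,10}; 11 states remain.
Initial partition by acceptance: {2,4,5,7,8,11,12} | {0,1,3,6}.
Refine {2,4,5,7,8,11,12} on symbol p: members go to different blocks, giving {4,5,7,8,11} and {2,12}.
Split {4,5,7,8,11} by δ(·,q) → {4,7,8,11} and {5}.
Refine {4,7,8,11} on symbol p: members go to different blocks, giving {4,7} and {8,11}.
Split {0,1,3,6} by δ(·,q) → {0,1,6} and {3}.
Refine {2,12} on symbol p: members go to different blocks, giving {2} and {12}.
On input q, block {8,11} splits into {8} and {11}.
The partition is now stable with 8 blocks: {4,7} | {0,1,6} | {2} | {5} | {8} | {3} | {12} | {11}.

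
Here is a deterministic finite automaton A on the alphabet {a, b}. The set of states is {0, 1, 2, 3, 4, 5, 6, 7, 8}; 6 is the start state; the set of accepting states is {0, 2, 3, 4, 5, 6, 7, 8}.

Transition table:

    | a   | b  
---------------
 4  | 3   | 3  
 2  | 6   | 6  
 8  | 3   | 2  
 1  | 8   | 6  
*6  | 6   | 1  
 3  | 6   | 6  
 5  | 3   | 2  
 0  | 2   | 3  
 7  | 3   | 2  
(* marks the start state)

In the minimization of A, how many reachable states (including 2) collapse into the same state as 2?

States {0,4,5,7} cannot be reached from the start state, so discard them.
Initial partition by acceptance: {2,3,6,8} | {1}.
Split {2,3,6,8} by δ(·,b) → {2,3,8} and {6}.
On input a, block {2,3,8} splits into {2,3} and {8}.
The partition is now stable with 4 blocks: {2,3} | {1} | {6} | {8}.
State 2 belongs to the block {2,3}, which has 2 states.

2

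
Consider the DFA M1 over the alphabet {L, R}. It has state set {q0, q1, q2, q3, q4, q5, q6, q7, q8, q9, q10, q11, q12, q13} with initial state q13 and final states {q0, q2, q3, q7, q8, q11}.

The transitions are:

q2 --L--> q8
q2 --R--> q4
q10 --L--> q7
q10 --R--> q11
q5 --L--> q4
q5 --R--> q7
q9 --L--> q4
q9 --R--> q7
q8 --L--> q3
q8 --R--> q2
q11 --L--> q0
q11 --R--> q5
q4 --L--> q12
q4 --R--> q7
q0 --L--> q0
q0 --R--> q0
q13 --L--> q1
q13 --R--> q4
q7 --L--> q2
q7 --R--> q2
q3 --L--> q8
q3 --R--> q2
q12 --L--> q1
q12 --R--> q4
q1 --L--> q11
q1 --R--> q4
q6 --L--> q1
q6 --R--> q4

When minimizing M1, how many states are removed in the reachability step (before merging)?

3

No path from q13 leads to q6, q9, q10; the other 11 states are all reachable.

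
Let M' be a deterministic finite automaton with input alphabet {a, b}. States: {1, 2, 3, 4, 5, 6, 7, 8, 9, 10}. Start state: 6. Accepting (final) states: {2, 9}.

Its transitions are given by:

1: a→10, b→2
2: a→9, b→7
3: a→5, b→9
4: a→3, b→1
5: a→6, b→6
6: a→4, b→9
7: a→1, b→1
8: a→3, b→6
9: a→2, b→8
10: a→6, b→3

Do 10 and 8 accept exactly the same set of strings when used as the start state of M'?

P0 = {2,9} | {1,3,4,5,6,7,8,10}.
Split {1,3,4,5,6,7,8,10} by δ(·,b) → {4,5,7,8,10} and {1,3,6}.
No further refinement is possible. Final partition (3 blocks): {2,9} | {4,5,7,8,10} | {1,3,6}.
10 and 8 lie in the same block of the stable partition, so they are equivalent — no string distinguishes them.

Yes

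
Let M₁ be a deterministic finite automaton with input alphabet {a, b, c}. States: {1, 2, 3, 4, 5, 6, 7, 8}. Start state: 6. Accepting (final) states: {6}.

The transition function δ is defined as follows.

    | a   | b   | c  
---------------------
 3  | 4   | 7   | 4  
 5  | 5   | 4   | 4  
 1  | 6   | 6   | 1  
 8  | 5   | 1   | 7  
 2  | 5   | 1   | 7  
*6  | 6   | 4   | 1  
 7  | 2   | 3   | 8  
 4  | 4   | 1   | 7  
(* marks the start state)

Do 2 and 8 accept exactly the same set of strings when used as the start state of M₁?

P0 = {6} | {1,2,3,4,5,7,8}.
On input a, block {1,2,3,4,5,7,8} splits into {2,3,4,5,7,8} and {1}.
On input b, block {2,3,4,5,7,8} splits into {2,4,8} and {3,5,7}.
Refine {2,4,8} on symbol a: members go to different blocks, giving {2,8} and {4}.
Refine {3,5,7} on symbol a: members go to different blocks, giving {3} and {5} and {7}.
The partition is now stable with 7 blocks: {6} | {2,8} | {1} | {3} | {4} | {5} | {7}.
2 and 8 lie in the same block of the stable partition, so they are equivalent — no string distinguishes them.

Yes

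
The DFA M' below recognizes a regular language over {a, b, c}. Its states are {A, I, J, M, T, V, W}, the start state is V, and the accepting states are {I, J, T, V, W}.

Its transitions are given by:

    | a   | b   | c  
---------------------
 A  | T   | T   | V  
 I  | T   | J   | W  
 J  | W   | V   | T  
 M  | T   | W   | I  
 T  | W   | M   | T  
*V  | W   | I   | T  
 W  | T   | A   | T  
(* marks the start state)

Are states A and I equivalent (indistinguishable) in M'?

No

Start with accepting vs non-accepting: {I,J,T,V,W} | {A,M}.
Refine {I,J,T,V,W} on symbol b: members go to different blocks, giving {I,J,V} and {T,W}.
Stable partition: {I,J,V} | {A,M} | {T,W} — 3 equivalence classes.
A and I end up in different blocks, so they are distinguishable. For instance, the string 'ε' is accepted from only I.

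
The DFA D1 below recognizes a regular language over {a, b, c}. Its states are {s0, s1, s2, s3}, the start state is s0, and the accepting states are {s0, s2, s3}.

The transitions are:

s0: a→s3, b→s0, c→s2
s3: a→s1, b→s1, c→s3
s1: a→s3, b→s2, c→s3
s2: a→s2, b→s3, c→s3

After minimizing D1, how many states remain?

Every state is reachable, so we keep all 4.
P0 = {s0,s2,s3} | {s1}.
Split {s0,s2,s3} by δ(·,a) → {s0,s2} and {s3}.
Split {s0,s2} by δ(·,a) → {s0} and {s2}.
No further refinement is possible. Final partition (4 blocks): {s0} | {s1} | {s3} | {s2}.

4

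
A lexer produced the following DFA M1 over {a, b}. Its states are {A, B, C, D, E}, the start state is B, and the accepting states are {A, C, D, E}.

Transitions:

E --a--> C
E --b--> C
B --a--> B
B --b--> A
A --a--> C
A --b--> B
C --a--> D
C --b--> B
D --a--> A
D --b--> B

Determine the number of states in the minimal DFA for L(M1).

2

Reachable states from the start: {A,B,C,D}. Unreachable: {E} — drop them.
Start with accepting vs non-accepting: {A,C,D} | {B}.
No further refinement is possible. Final partition (2 blocks): {A,C,D} | {B}.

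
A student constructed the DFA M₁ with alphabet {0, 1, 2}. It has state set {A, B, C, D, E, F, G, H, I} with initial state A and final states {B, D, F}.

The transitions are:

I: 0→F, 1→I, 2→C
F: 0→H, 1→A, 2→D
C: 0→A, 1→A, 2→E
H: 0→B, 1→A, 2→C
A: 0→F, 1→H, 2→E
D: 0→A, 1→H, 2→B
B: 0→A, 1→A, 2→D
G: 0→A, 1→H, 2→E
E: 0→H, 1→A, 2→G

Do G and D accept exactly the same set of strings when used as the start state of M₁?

States {I} cannot be reached from the start state, so discard them.
Start with accepting vs non-accepting: {B,D,F} | {A,C,E,G,H}.
Split {A,C,E,G,H} by δ(·,0) → {C,E,G} and {A,H}.
Stable partition: {B,D,F} | {C,E,G} | {A,H} — 3 equivalence classes.
G and D end up in different blocks, so they are distinguishable. For instance, the string 'ε' is accepted from only D.

No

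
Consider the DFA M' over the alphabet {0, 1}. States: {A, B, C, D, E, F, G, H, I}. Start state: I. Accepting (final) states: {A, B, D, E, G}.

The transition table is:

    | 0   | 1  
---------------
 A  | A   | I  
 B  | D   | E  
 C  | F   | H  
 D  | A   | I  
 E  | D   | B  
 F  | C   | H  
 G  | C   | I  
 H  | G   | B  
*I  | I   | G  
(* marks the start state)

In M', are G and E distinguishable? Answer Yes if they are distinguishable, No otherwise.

Yes

Initial partition by acceptance: {A,B,D,E,G} | {C,F,H,I}.
Refine {A,B,D,E,G} on symbol 0: members go to different blocks, giving {A,B,D,E} and {G}.
On input 1, block {A,B,D,E} splits into {A,D} and {B,E}.
On input 0, block {C,F,H,I} splits into {C,F,I} and {H}.
On input 1, block {C,F,I} splits into {C,F} and {I}.
Stable partition: {A,D} | {C,F} | {G} | {B,E} | {H} | {I} — 6 equivalence classes.
G and E end up in different blocks, so they are distinguishable. For instance, the string '0' is accepted from only E.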